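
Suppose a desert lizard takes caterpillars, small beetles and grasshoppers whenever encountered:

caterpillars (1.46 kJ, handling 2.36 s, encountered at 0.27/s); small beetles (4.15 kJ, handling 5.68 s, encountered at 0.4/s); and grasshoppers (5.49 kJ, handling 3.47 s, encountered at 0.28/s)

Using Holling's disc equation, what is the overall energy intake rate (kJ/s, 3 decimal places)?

R = Σλ_iE_i / (1 + Σλ_ih_i)
Numerator: 0.27×1.46 + 0.4×4.15 + 0.28×5.49 = 3.591
Denominator: 1 + 0.27×2.36 + 0.4×5.68 + 0.28×3.47 = 4.881
R = 3.591/4.881 = 0.7358 kJ/s

0.736 kJ/s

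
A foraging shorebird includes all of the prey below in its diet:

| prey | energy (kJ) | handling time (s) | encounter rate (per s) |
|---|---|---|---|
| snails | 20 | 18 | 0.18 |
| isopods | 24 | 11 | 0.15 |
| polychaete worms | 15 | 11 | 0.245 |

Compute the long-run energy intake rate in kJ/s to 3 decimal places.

1.267 kJ/s

R = Σλ_iE_i / (1 + Σλ_ih_i)
Numerator: 0.18×20 + 0.15×24 + 0.245×15 = 10.88
Denominator: 1 + 0.18×18 + 0.15×11 + 0.245×11 = 8.585
R = 10.88/8.585 = 1.267 kJ/s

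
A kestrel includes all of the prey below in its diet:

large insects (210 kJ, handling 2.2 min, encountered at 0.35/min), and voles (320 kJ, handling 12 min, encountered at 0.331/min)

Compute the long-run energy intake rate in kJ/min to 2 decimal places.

31.25 kJ/min

R = Σλ_iE_i / (1 + Σλ_ih_i)
Numerator: 0.35×210 + 0.331×320 = 179.4
Denominator: 1 + 0.35×2.2 + 0.331×12 = 5.742
R = 179.4/5.742 = 31.25 kJ/min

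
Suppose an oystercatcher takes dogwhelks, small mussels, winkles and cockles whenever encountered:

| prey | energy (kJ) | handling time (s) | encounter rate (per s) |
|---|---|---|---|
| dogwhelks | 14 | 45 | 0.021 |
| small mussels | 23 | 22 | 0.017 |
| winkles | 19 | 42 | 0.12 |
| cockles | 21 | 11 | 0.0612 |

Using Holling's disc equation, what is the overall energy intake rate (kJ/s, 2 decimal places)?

R = Σλ_iE_i / (1 + Σλ_ih_i)
Numerator: 0.021×14 + 0.017×23 + 0.12×19 + 0.0612×21 = 4.25
Denominator: 1 + 0.021×45 + 0.017×22 + 0.12×42 + 0.0612×11 = 8.032
R = 4.25/8.032 = 0.5291 kJ/s

0.53 kJ/s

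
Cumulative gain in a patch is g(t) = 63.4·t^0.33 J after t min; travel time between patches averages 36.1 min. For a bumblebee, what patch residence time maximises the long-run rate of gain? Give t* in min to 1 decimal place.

Maximise g(t)/(T+t): set derivative to zero → g'(t)(T+t) = g(t).
g'(t) = 0.33·63.4·t^-0.67. Setting 0.33·63.4·t^-0.67 = 63.4·t^0.33/(36.1+t) gives 0.33(36.1+t) = t, so 0.67·t = 0.33×36.1.
t* = 0.33×36.1/0.67 = 17.78 min.

17.8 min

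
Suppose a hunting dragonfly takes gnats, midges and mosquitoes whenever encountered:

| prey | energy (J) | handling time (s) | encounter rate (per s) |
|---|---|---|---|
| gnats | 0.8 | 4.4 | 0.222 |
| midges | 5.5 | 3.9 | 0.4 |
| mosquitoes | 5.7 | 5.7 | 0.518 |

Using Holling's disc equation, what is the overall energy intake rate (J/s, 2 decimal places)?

0.82 J/s

R = (0.222×0.8 + 0.4×5.5 + 0.518×5.7) / (1 + 0.222×4.4 + 0.4×3.9 + 0.518×5.7) = 5.33/6.489 = 0.8214 J/s.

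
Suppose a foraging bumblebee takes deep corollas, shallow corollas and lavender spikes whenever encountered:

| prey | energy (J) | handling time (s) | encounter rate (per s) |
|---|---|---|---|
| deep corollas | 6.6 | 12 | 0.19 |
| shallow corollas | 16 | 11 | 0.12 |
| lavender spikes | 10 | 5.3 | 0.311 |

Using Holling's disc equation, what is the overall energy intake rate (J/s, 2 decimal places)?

1.01 J/s

R = Σλ_iE_i / (1 + Σλ_ih_i)
Numerator: 0.19×6.6 + 0.12×16 + 0.311×10 = 6.284
Denominator: 1 + 0.19×12 + 0.12×11 + 0.311×5.3 = 6.248
R = 6.284/6.248 = 1.006 J/s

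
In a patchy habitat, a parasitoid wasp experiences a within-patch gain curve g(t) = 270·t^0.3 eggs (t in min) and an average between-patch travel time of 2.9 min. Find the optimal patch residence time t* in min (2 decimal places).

Optimal t* satisfies g'(t*) = g(t*)/(T + t*).
g'(t) = 0.3·270·t^-0.7. Setting 0.3·270·t^-0.7 = 270·t^0.3/(2.9+t) gives 0.3(2.9+t) = t, so 0.70·t = 0.3×2.9.
t* = 0.3×2.9/0.70 = 1.243 min.

1.24 min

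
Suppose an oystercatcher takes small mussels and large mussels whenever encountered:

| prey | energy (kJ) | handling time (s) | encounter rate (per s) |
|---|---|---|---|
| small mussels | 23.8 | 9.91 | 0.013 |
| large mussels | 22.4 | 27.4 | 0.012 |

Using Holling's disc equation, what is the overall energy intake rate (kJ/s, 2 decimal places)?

R = (0.013×23.8 + 0.012×22.4) / (1 + 0.013×9.91 + 0.012×27.4) = 0.5782/1.458 = 0.3967 kJ/s.

0.40 kJ/s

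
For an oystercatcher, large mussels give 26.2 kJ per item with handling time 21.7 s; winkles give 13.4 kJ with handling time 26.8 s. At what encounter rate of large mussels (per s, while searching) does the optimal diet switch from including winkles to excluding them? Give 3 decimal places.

0.033 per s

At the threshold, the rate on large mussels alone equals the profitability of winkles: λ·26.2/(1 + λ·21.7) = 13.4/26.8 = 0.5.
Rearranging, λ(26.2 − 0.5×21.7) = 0.5, so λ = 0.5/15.35 = 0.03257 per s.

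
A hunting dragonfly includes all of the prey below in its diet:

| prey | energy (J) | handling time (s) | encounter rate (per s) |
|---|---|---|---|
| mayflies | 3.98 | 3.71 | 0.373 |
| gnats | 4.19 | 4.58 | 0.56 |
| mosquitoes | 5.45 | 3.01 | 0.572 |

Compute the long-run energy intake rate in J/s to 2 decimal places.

1.04 J/s

R = Σλ_iE_i / (1 + Σλ_ih_i)
Numerator: 0.373×3.98 + 0.56×4.19 + 0.572×5.45 = 6.948
Denominator: 1 + 0.373×3.71 + 0.56×4.58 + 0.572×3.01 = 6.67
R = 6.948/6.67 = 1.042 J/s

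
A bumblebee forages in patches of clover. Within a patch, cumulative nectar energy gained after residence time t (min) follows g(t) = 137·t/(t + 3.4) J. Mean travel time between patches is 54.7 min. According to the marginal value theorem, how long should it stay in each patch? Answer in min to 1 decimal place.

By the marginal value theorem, leave when the instantaneous gain rate g'(t) equals the habitat-wide average g(t)/(T + t).
g'(t) = 137·3.4/(t + 3.4)². Setting 137·3.4/(t+3.4)² = 137t/[(t+3.4)(54.7+t)] gives 3.4(54.7+t) = t(t+3.4), so t² = 3.4×54.7 = 186.
t* = √186 = 13.64 min.

13.6 min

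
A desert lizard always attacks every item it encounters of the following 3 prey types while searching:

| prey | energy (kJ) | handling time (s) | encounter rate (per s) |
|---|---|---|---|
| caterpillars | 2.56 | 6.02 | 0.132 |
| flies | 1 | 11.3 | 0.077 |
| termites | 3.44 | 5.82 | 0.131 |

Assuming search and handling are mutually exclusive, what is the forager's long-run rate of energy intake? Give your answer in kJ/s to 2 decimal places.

R = Σλ_iE_i / (1 + Σλ_ih_i)
Numerator: 0.132×2.56 + 0.077×1 + 0.131×3.44 = 0.8656
Denominator: 1 + 0.132×6.02 + 0.077×11.3 + 0.131×5.82 = 3.427
R = 0.8656/3.427 = 0.2526 kJ/s

0.25 kJ/s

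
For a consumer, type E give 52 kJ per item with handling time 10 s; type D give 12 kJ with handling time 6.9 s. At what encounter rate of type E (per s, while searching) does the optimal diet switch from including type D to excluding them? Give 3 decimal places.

0.050 per s

The zero-one rule: include type D iff E₂/h₂ > λE₁/(1+λh₁). Equality gives the switch point.
λE₁h₂ = E₂ + λE₂h₁ ⇒ λ = E₂/(E₁h₂ − E₂h₁) = 12/(358.8 − 120) = 0.05025 per s.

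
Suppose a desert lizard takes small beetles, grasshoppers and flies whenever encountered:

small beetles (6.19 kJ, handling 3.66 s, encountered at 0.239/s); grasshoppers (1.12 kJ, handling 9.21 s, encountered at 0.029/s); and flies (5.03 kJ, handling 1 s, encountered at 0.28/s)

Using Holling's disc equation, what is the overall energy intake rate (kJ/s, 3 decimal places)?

1.206 kJ/s

Energy encountered per unit search time: 0.239×6.19 + 0.029×1.12 + 0.28×5.03 = 2.92 kJ/s.
Handling time per unit search time: 0.239×3.66 + 0.029×9.21 + 0.28×1 = 1.422.
Rate = 2.92/(1 + 1.422) = 1.206 kJ/s.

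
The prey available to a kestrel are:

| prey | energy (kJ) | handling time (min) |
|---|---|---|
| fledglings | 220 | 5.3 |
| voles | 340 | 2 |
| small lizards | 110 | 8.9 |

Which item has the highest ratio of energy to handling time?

Profitability E/h (kJ/min): fledglings = 220/5.3 = 41.5, voles = 340/2 = 170, small lizards = 110/8.9 = 12.4.
Ranked: voles > fledglings > small lizards.

voles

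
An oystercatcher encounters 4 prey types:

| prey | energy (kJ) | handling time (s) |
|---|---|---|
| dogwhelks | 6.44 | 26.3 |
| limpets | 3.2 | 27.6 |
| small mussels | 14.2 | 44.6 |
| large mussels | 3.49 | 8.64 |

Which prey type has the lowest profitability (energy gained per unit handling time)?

Profitability E/h (kJ/s): dogwhelks = 6.44/26.3 = 0.245, limpets = 3.2/27.6 = 0.116, small mussels = 14.2/44.6 = 0.318, large mussels = 3.49/8.64 = 0.404.
Ranked: large mussels > small mussels > dogwhelks > limpets.

limpets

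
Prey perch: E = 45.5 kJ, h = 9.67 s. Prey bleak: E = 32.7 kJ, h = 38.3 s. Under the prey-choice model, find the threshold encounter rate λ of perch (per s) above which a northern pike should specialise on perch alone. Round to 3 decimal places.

0.023 per s

At the threshold, the rate on perch alone equals the profitability of bleak: λ·45.5/(1 + λ·9.67) = 32.7/38.3 = 0.8538.
Rearranging, λ(45.5 − 0.8538×9.67) = 0.8538, so λ = 0.8538/37.24 = 0.02292 per s.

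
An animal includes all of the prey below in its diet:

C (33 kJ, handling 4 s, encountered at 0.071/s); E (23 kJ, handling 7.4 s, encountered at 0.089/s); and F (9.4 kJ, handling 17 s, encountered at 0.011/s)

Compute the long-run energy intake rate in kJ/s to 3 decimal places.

R = Σλ_iE_i / (1 + Σλ_ih_i)
Numerator: 0.071×33 + 0.089×23 + 0.011×9.4 = 4.493
Denominator: 1 + 0.071×4 + 0.089×7.4 + 0.011×17 = 2.13
R = 4.493/2.13 = 2.11 kJ/s

2.110 kJ/s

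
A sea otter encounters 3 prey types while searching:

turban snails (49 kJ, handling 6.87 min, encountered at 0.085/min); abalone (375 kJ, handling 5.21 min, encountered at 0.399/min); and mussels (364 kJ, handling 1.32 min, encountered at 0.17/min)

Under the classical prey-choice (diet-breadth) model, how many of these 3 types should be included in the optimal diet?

Profitabilities (E/h, kJ/min): mussels 276, abalone 72, turban snails 7.13. Add prey in this order while the next type's profitability exceeds the intake rate on those already taken.
Rate on top 1: 50.54. abalone: 72 > 50.54 → include.
Rate on top 2: 64.03. turban snails: 7.13 < 64.03 → exclude; stop.
Optimal diet: mussels, abalone — 2 of 3 types.

2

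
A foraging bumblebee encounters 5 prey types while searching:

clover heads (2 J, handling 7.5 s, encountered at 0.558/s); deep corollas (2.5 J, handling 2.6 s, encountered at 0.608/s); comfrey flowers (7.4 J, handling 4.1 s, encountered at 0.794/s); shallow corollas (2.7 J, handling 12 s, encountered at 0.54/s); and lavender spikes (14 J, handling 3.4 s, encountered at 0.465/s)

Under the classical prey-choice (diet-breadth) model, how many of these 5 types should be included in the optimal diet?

Profitabilities (E/h, J/s): lavender spikes 4.12, comfrey flowers 1.8, deep corollas 0.962, clover heads 0.267, shallow corollas 0.225. Add prey in this order while the next type's profitability exceeds the intake rate on those already taken.
Rate on top 1: 2.522. comfrey flowers: 1.8 < 2.522 → exclude; stop.
Optimal diet: lavender spikes — 1 of 5 types.

1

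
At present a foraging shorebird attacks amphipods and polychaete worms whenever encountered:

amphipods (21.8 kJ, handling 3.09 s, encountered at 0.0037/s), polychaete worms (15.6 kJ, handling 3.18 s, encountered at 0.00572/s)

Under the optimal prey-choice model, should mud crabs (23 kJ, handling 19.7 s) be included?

Intake rate on the current diet: R = (0.0037×21.8 + 0.00572×15.6) / (1 + 0.0037×3.09 + 0.00572×3.18) = 0.1699/1.03 = 0.165 kJ/s.
mud crabs: E/h = 23/19.7 = 1.168 kJ/s.
1.168 > 0.165, so adding mud crabs raises the average — include it.

Yes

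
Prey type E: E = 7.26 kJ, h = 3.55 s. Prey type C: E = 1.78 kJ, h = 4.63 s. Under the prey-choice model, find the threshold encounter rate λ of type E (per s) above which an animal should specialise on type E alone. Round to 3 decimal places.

The zero-one rule: include type C iff E₂/h₂ > λE₁/(1+λh₁). Equality gives the switch point.
λE₁h₂ = E₂ + λE₂h₁ ⇒ λ = E₂/(E₁h₂ − E₂h₁) = 1.78/(33.61 − 6.319) = 0.06521 per s.

0.065 per s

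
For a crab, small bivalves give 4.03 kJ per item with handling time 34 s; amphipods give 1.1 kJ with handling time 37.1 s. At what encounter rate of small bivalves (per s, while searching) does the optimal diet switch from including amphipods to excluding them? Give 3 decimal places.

At the threshold, the rate on small bivalves alone equals the profitability of amphipods: λ·4.03/(1 + λ·34) = 1.1/37.1 = 0.02965.
Rearranging, λ(4.03 − 0.02965×34) = 0.02965, so λ = 0.02965/3.022 = 0.009812 per s.

0.010 per s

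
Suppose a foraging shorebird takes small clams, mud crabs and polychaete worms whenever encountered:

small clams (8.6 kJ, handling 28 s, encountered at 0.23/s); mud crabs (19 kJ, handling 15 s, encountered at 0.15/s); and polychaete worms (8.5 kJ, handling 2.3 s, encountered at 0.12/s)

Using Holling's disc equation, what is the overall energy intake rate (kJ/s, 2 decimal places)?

0.59 kJ/s

R = Σλ_iE_i / (1 + Σλ_ih_i)
Numerator: 0.23×8.6 + 0.15×19 + 0.12×8.5 = 5.848
Denominator: 1 + 0.23×28 + 0.15×15 + 0.12×2.3 = 9.966
R = 5.848/9.966 = 0.5868 kJ/s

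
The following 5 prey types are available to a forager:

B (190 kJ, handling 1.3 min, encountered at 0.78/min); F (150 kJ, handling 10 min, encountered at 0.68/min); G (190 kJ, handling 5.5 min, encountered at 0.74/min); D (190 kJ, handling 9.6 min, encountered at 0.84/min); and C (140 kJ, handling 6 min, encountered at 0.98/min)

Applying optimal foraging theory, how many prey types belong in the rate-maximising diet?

1

E/h in descending order: B 146, G 34.5, C 23.3, D 19.8, F 15 kJ/min. The optimal diet is the largest prefix of this list for which every included type satisfies E_i/h_i > R on the types above it.
Rate on top 1: 73.58. G: 34.5 < 73.58 → exclude; stop.
Optimal diet: B — 1 of 5 types.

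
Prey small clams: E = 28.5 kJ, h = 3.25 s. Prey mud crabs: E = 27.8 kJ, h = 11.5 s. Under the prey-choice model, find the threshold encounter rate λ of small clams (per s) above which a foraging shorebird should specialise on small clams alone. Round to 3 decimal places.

0.117 per s

At the threshold, the rate on small clams alone equals the profitability of mud crabs: λ·28.5/(1 + λ·3.25) = 27.8/11.5 = 2.417.
Rearranging, λ(28.5 − 2.417×3.25) = 2.417, so λ = 2.417/20.64 = 0.1171 per s.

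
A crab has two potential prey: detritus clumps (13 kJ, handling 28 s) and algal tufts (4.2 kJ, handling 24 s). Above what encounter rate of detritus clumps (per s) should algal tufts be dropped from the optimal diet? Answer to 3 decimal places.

At the threshold, the rate on detritus clumps alone equals the profitability of algal tufts: λ·13/(1 + λ·28) = 4.2/24 = 0.175.
Rearranging, λ(13 − 0.175×28) = 0.175, so λ = 0.175/8.1 = 0.0216 per s.

0.022 per s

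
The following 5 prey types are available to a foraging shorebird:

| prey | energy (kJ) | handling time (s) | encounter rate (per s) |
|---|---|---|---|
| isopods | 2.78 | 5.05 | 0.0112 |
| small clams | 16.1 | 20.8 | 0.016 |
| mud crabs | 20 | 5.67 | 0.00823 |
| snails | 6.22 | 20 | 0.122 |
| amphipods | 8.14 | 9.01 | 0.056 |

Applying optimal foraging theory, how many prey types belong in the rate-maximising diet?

4

E/h in descending order: mud crabs 3.53, amphipods 0.903, small clams 0.774, isopods 0.55, snails 0.311 kJ/s. The optimal diet is the largest prefix of this list for which every included type satisfies E_i/h_i > R on the types above it.
Rate on top 1: 0.1573. amphipods: 0.903 > 0.1573 → include.
Rate on top 2: 0.4. small clams: 0.774 > 0.4 → include.
Rate on top 3: 0.466. isopods: 0.55 > 0.466 → include.
Rate on top 4: 0.4685. snails: 0.311 < 0.4685 → exclude; stop.
Optimal diet: mud crabs, amphipods, small clams, isopods — 4 of 5 types.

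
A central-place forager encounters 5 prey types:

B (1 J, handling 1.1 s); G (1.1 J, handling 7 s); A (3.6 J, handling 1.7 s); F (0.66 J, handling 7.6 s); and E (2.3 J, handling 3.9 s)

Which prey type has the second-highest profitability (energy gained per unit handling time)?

B

Profitability E/h (J/s): B = 1/1.1 = 0.909, G = 1.1/7 = 0.157, A = 3.6/1.7 = 2.12, F = 0.66/7.6 = 0.0868, E = 2.3/3.9 = 0.59.
Ranked: A > B > E > G > F.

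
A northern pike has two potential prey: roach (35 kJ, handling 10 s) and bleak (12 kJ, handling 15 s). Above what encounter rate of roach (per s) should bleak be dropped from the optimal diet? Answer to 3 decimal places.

Drop bleak once their profitability E₂/h₂ falls below the rate achievable on roach alone: E₂/h₂ = λE₁/(1 + λh₁).
Solve for λ: λE₁h₂ = E₂(1 + λh₁) → λ(E₁h₂ − E₂h₁) = E₂ → λ = E₂/(E₁h₂ − E₂h₁).
λ = 12/(35×15 − 12×10) = 12/405 = 0.02963 per s.

0.030 per s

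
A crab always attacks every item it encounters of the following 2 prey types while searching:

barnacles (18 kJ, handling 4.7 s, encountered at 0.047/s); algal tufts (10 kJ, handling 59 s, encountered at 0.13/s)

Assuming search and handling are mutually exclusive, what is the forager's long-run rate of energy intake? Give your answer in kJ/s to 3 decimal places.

0.241 kJ/s

Energy encountered per unit search time: 0.047×18 + 0.13×10 = 2.146 kJ/s.
Handling time per unit search time: 0.047×4.7 + 0.13×59 = 7.891.
Rate = 2.146/(1 + 7.891) = 0.2414 kJ/s.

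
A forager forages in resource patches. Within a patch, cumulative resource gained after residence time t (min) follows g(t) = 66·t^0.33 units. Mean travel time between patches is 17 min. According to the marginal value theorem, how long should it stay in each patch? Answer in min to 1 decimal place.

8.4 min

Optimal t* satisfies g'(t*) = g(t*)/(T + t*).
g'(t) = 0.33·66·t^-0.67. Setting 0.33·66·t^-0.67 = 66·t^0.33/(17+t) gives 0.33(17+t) = t, so 0.67·t = 0.33×17.
t* = 0.33×17/0.67 = 8.373 min.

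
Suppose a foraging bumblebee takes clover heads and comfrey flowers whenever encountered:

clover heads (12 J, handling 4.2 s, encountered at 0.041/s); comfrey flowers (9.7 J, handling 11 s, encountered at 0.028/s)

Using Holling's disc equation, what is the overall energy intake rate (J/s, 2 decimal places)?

0.52 J/s

R = Σλ_iE_i / (1 + Σλ_ih_i)
Numerator: 0.041×12 + 0.028×9.7 = 0.7636
Denominator: 1 + 0.041×4.2 + 0.028×11 = 1.48
R = 0.7636/1.48 = 0.5159 J/s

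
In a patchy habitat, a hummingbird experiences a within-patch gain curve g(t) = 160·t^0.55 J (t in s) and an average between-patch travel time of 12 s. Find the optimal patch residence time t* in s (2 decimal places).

14.67 s

Maximise g(t)/(T+t): set derivative to zero → g'(t)(T+t) = g(t).
g'(t) = 0.55·160·t^-0.45. Setting 0.55·160·t^-0.45 = 160·t^0.55/(12+t) gives 0.55(12+t) = t, so 0.45·t = 0.55×12.
t* = 0.55×12/0.45 = 14.67 s.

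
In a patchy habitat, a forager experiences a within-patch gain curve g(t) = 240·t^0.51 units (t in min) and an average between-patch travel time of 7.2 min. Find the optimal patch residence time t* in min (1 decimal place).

7.5 min

By the marginal value theorem, leave when the instantaneous gain rate g'(t) equals the habitat-wide average g(t)/(T + t).
g'(t) = 0.51·240·t^-0.49. Setting 0.51·240·t^-0.49 = 240·t^0.51/(7.2+t) gives 0.51(7.2+t) = t, so 0.49·t = 0.51×7.2.
t* = 0.51×7.2/0.49 = 7.494 min.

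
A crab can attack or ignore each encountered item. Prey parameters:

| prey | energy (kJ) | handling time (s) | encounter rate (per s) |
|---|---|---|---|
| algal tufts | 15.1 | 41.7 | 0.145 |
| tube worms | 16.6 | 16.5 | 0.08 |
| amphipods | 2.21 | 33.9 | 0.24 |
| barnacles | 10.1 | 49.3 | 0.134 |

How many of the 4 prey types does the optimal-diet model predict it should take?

1

Profitabilities (E/h, kJ/s): tube worms 1.01, algal tufts 0.362, barnacles 0.205, amphipods 0.0652. Add prey in this order while the next type's profitability exceeds the intake rate on those already taken.
Rate on top 1: 0.5724. algal tufts: 0.362 < 0.5724 → exclude; stop.
Optimal diet: tube worms — 1 of 4 types.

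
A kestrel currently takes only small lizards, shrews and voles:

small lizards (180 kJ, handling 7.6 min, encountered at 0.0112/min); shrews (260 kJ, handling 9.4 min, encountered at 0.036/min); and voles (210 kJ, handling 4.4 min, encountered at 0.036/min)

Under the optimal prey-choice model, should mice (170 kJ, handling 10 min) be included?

On small lizards, shrews and voles alone, R = ΣλE/(1+Σλh) = 18.94/1.582 = 11.97 kJ/min.
Profitability of mice: 170/10 = 17 kJ/min.
Since 17 > R, including mice increases the long-run rate.

Yes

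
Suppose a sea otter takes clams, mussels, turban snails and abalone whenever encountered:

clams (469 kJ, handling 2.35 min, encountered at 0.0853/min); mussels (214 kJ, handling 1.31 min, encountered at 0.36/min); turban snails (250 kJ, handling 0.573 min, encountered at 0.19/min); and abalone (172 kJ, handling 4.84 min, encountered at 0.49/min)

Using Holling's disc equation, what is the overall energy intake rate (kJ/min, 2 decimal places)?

R = Σλ_iE_i / (1 + Σλ_ih_i)
Numerator: 0.0853×469 + 0.36×214 + 0.19×250 + 0.49×172 = 248.8
Denominator: 1 + 0.0853×2.35 + 0.36×1.31 + 0.19×0.573 + 0.49×4.84 = 4.153
R = 248.8/4.153 = 59.92 kJ/min

59.92 kJ/min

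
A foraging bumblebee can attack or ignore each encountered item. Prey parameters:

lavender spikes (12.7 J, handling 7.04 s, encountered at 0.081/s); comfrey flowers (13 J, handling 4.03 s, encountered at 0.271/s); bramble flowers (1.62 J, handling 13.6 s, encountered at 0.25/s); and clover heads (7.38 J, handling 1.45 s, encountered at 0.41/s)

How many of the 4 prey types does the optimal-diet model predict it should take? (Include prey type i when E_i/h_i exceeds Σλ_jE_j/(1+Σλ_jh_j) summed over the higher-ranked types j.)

Rank by E/h (J/s): clover heads 5.09, comfrey flowers 3.23, lavender spikes 1.8, bramble flowers 0.119. Include each in turn until the next type's E/h falls below the running intake rate.
Rate on top 1: 1.898. comfrey flowers: 3.23 > 1.898 → include.
Rate on top 2: 2.438. lavender spikes: 1.8 < 2.438 → exclude; stop.
Optimal diet: clover heads, comfrey flowers — 2 of 4 types.

2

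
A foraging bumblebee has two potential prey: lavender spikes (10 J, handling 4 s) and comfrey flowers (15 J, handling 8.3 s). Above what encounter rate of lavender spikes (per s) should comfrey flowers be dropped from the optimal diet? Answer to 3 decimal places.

0.652 per s

At the threshold, the rate on lavender spikes alone equals the profitability of comfrey flowers: λ·10/(1 + λ·4) = 15/8.3 = 1.807.
Rearranging, λ(10 − 1.807×4) = 1.807, so λ = 1.807/2.771 = 0.6522 per s.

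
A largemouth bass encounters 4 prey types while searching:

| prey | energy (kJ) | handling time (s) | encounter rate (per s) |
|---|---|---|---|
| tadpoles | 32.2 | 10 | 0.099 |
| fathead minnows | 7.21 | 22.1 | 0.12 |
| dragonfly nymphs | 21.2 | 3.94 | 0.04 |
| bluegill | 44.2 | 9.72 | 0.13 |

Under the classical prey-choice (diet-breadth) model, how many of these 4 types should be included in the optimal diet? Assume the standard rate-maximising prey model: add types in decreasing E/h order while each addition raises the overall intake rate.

Profitabilities (E/h, kJ/s): dragonfly nymphs 5.38, bluegill 4.55, tadpoles 3.22, fathead minnows 0.326. Add prey in this order while the next type's profitability exceeds the intake rate on those already taken.
Rate on top 1: 0.7326. bluegill: 4.55 > 0.7326 → include.
Rate on top 2: 2.723. tadpoles: 3.22 > 2.723 → include.
Rate on top 3: 2.868. fathead minnows: 0.326 < 2.868 → exclude; stop.
Optimal diet: dragonfly nymphs, bluegill, tadpoles — 3 of 4 types.

3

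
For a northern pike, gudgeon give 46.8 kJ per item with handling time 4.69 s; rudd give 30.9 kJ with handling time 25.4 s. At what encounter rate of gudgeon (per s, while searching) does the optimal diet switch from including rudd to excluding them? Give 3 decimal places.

0.030 per s

The zero-one rule: include rudd iff E₂/h₂ > λE₁/(1+λh₁). Equality gives the switch point.
λE₁h₂ = E₂ + λE₂h₁ ⇒ λ = E₂/(E₁h₂ − E₂h₁) = 30.9/(1189 − 144.9) = 0.0296 per s.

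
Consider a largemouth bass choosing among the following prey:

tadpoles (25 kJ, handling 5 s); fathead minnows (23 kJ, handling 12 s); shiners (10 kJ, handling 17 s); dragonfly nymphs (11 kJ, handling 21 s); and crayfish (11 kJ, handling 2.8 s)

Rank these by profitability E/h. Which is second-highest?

In descending order of E/h:
tadpoles: 25/5 = 5 kJ/s
crayfish: 11/2.8 = 3.93 kJ/s
fathead minnows: 23/12 = 1.92 kJ/s
shiners: 10/17 = 0.588 kJ/s
dragonfly nymphs: 11/21 = 0.524 kJ/s

crayfish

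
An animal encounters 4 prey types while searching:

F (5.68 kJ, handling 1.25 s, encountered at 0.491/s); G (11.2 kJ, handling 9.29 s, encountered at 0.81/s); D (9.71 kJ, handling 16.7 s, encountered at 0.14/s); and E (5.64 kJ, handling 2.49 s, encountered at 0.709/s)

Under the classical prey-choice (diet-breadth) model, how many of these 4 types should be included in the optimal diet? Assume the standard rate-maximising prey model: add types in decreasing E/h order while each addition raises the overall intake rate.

2

Rank by E/h (kJ/s): F 4.54, E 2.27, G 1.21, D 0.581. Include each in turn until the next type's E/h falls below the running intake rate.
Rate on top 1: 1.728. E: 2.27 > 1.728 → include.
Rate on top 2: 2.009. G: 1.21 < 2.009 → exclude; stop.
Optimal diet: F, E — 2 of 4 types.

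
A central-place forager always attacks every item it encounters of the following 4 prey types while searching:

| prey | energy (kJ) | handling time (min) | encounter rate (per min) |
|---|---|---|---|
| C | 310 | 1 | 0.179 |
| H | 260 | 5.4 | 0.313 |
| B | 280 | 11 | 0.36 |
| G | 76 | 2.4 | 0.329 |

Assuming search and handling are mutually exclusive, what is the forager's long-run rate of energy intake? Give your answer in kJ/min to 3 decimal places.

34.477 kJ/min

R = (0.179×310 + 0.313×260 + 0.36×280 + 0.329×76) / (1 + 0.179×1 + 0.313×5.4 + 0.36×11 + 0.329×2.4) = 262.7/7.619 = 34.48 kJ/min.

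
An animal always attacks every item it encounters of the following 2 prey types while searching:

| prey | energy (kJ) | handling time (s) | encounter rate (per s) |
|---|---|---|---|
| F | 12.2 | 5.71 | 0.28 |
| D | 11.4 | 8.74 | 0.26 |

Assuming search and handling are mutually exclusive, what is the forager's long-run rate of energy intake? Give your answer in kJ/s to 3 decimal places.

R = (0.28×12.2 + 0.26×11.4) / (1 + 0.28×5.71 + 0.26×8.74) = 6.38/4.871 = 1.31 kJ/s.

1.310 kJ/s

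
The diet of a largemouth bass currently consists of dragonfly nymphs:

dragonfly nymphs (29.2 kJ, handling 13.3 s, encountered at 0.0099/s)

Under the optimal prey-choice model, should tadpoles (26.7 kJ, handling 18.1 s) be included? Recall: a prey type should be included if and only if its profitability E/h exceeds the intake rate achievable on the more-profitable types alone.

Intake rate on the current diet: R = (0.0099×29.2) / (1 + 0.0099×13.3) = 0.2891/1.132 = 0.2554 kJ/s.
Profitability of tadpoles: 26.7/18.1 = 1.475 kJ/s.
1.475 > 0.2554, so adding tadpoles raises the average — include it.

Yes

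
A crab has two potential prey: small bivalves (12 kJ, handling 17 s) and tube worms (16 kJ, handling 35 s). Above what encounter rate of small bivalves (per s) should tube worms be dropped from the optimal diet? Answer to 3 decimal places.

At the threshold, the rate on small bivalves alone equals the profitability of tube worms: λ·12/(1 + λ·17) = 16/35 = 0.4571.
Rearranging, λ(12 − 0.4571×17) = 0.4571, so λ = 0.4571/4.229 = 0.1081 per s.

0.108 per s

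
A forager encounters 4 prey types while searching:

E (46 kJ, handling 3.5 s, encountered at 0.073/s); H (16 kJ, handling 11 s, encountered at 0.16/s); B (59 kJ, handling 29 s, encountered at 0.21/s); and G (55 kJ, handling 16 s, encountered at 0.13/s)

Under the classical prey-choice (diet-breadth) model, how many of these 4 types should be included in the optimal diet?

2

E/h in descending order: E 13.1, G 3.44, B 2.03, H 1.45 kJ/s. The optimal diet is the largest prefix of this list for which every included type satisfies E_i/h_i > R on the types above it.
Rate on top 1: 2.675. G: 3.44 > 2.675 → include.
Rate on top 2: 3.15. B: 2.03 < 3.15 → exclude; stop.
Optimal diet: E, G — 2 of 4 types.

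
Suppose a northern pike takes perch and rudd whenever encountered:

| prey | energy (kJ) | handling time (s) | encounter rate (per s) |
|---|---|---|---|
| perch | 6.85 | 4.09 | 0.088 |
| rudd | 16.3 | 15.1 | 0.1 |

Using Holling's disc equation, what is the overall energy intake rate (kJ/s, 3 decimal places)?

0.778 kJ/s

R = (0.088×6.85 + 0.1×16.3) / (1 + 0.088×4.09 + 0.1×15.1) = 2.233/2.87 = 0.778 kJ/s.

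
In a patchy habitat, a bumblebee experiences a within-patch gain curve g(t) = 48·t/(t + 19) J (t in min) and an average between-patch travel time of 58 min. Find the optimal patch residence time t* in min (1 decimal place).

Optimal t* satisfies g'(t*) = g(t*)/(T + t*).
g'(t) = 48·19/(t + 19)². Setting 48·19/(t+19)² = 48t/[(t+19)(58+t)] gives 19(58+t) = t(t+19), so t² = 19×58 = 1102.
t* = √1102 = 33.2 min.

33.2 min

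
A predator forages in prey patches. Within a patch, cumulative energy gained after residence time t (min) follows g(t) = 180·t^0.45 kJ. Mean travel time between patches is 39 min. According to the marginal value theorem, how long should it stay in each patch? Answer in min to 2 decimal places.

Optimal t* satisfies g'(t*) = g(t*)/(T + t*).
g'(t) = 0.45·180·t^-0.55. Setting 0.45·180·t^-0.55 = 180·t^0.45/(39+t) gives 0.45(39+t) = t, so 0.55·t = 0.45×39.
t* = 0.45×39/0.55 = 31.91 min.

31.91 min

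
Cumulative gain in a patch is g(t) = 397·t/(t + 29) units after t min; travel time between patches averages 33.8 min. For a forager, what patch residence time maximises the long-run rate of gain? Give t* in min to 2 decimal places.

Maximise g(t)/(T+t): set derivative to zero → g'(t)(T+t) = g(t).
g'(t) = 397·29/(t + 29)². Setting 397·29/(t+29)² = 397t/[(t+29)(33.8+t)] gives 29(33.8+t) = t(t+29), so t² = 29×33.8 = 980.2.
t* = √980.2 = 31.31 min.

31.31 min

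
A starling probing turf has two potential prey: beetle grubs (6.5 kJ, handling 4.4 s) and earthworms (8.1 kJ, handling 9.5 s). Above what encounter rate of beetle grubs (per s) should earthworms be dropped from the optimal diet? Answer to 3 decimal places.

0.310 per s

At the threshold, the rate on beetle grubs alone equals the profitability of earthworms: λ·6.5/(1 + λ·4.4) = 8.1/9.5 = 0.8526.
Rearranging, λ(6.5 − 0.8526×4.4) = 0.8526, so λ = 0.8526/2.748 = 0.3102 per s.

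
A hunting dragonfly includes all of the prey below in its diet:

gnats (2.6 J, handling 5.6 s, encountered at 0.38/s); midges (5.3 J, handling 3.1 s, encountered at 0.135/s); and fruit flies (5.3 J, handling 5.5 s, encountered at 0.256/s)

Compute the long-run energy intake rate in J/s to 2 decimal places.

0.62 J/s

R = (0.38×2.6 + 0.135×5.3 + 0.256×5.3) / (1 + 0.38×5.6 + 0.135×3.1 + 0.256×5.5) = 3.06/4.954 = 0.6177 J/s.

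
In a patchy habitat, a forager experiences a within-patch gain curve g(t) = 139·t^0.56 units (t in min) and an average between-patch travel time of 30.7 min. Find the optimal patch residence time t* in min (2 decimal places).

By the marginal value theorem, leave when the instantaneous gain rate g'(t) equals the habitat-wide average g(t)/(T + t).
g'(t) = 0.56·139·t^-0.44. Setting 0.56·139·t^-0.44 = 139·t^0.56/(30.7+t) gives 0.56(30.7+t) = t, so 0.44·t = 0.56×30.7.
t* = 0.56×30.7/0.44 = 39.07 min.

39.07 min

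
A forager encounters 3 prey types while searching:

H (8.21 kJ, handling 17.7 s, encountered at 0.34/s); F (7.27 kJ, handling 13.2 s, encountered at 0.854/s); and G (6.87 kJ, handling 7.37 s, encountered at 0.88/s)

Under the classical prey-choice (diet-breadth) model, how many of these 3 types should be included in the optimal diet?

1

E/h in descending order: G 0.932, F 0.551, H 0.464 kJ/s. The optimal diet is the largest prefix of this list for which every included type satisfies E_i/h_i > R on the types above it.
Rate on top 1: 0.8076. F: 0.551 < 0.8076 → exclude; stop.
Optimal diet: G — 1 of 3 types.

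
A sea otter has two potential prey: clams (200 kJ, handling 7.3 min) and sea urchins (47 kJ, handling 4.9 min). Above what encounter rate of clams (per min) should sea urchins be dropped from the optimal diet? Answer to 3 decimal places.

0.074 per min

At the threshold, the rate on clams alone equals the profitability of sea urchins: λ·200/(1 + λ·7.3) = 47/4.9 = 9.592.
Rearranging, λ(200 − 9.592×7.3) = 9.592, so λ = 9.592/130 = 0.07379 per min.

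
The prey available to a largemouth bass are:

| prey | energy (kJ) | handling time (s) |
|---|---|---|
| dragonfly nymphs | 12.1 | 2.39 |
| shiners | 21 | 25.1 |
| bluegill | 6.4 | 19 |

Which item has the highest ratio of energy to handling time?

dragonfly nymphs

Profitability E/h (kJ/s): dragonfly nymphs = 12.1/2.39 = 5.06, shiners = 21/25.1 = 0.837, bluegill = 6.4/19 = 0.337.
Ranked: dragonfly nymphs > shiners > bluegill.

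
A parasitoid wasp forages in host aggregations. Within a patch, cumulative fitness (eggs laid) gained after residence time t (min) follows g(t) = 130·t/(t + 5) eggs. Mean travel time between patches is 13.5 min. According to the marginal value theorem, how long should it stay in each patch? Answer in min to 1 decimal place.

By the marginal value theorem, leave when the instantaneous gain rate g'(t) equals the habitat-wide average g(t)/(T + t).
g'(t) = 130·5/(t + 5)². Setting 130·5/(t+5)² = 130t/[(t+5)(13.5+t)] gives 5(13.5+t) = t(t+5), so t² = 5×13.5 = 67.5.
t* = √67.5 = 8.216 min.

8.2 min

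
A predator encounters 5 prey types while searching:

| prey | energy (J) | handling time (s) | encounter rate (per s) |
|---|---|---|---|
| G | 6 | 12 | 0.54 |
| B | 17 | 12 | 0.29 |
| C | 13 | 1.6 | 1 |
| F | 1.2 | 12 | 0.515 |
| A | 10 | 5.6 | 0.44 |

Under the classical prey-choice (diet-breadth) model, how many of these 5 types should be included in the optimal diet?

1

Rank by E/h (J/s): C 8.12, A 1.79, B 1.42, G 0.5, F 0.1. Include each in turn until the next type's E/h falls below the running intake rate.
Rate on top 1: 5. A: 1.79 < 5 → exclude; stop.
Optimal diet: C — 1 of 5 types.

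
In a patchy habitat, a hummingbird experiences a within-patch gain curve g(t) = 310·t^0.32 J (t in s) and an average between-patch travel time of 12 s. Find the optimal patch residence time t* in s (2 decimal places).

Maximise g(t)/(T+t): set derivative to zero → g'(t)(T+t) = g(t).
g'(t) = 0.32·310·t^-0.68. Setting 0.32·310·t^-0.68 = 310·t^0.32/(12+t) gives 0.32(12+t) = t, so 0.68·t = 0.32×12.
t* = 0.32×12/0.68 = 5.647 s.

5.65 s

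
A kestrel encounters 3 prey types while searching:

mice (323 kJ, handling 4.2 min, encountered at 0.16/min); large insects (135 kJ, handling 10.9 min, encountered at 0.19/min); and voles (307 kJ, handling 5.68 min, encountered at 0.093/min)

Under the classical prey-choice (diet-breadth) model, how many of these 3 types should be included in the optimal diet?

2

E/h in descending order: mice 76.9, voles 54, large insects 12.4 kJ/min. The optimal diet is the largest prefix of this list for which every included type satisfies E_i/h_i > R on the types above it.
Rate on top 1: 30.91. voles: 54 > 30.91 → include.
Rate on top 2: 36.46. large insects: 12.4 < 36.46 → exclude; stop.
Optimal diet: mice, voles — 2 of 3 types.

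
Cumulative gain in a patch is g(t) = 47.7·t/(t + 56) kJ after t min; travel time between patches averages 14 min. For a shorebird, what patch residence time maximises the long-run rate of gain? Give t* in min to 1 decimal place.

Optimal t* satisfies g'(t*) = g(t*)/(T + t*).
g'(t) = 47.7·56/(t + 56)². Setting 47.7·56/(t+56)² = 47.7t/[(t+56)(14+t)] gives 56(14+t) = t(t+56), so t² = 56×14 = 784.
t* = √784 = 28 min.

28.0 min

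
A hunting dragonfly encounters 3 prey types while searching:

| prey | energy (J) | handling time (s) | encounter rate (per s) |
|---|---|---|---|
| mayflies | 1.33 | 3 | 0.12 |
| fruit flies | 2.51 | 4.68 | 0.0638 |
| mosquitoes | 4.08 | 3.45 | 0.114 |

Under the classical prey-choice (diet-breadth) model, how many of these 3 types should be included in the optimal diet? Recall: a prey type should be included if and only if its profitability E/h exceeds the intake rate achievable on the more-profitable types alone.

3

Profitabilities (E/h, J/s): mosquitoes 1.18, fruit flies 0.536, mayflies 0.443. Add prey in this order while the next type's profitability exceeds the intake rate on those already taken.
Rate on top 1: 0.3338. fruit flies: 0.536 > 0.3338 → include.
Rate on top 2: 0.3696. mayflies: 0.443 > 0.3696 → include.
Optimal diet: mosquitoes, fruit flies, mayflies — 3 of 3 types.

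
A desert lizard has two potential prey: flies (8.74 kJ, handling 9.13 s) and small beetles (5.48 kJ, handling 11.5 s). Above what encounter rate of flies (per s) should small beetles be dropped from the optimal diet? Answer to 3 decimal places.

0.109 per s

Drop small beetles once their profitability E₂/h₂ falls below the rate achievable on flies alone: E₂/h₂ = λE₁/(1 + λh₁).
Solve for λ: λE₁h₂ = E₂(1 + λh₁) → λ(E₁h₂ − E₂h₁) = E₂ → λ = E₂/(E₁h₂ − E₂h₁).
λ = 5.48/(8.74×11.5 − 5.48×9.13) = 5.48/50.48 = 0.1086 per s.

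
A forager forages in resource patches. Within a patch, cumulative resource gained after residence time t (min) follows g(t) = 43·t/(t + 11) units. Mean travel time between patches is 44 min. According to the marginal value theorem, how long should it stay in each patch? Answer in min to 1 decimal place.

By the marginal value theorem, leave when the instantaneous gain rate g'(t) equals the habitat-wide average g(t)/(T + t).
g'(t) = 43·11/(t + 11)². Setting 43·11/(t+11)² = 43t/[(t+11)(44+t)] gives 11(44+t) = t(t+11), so t² = 11×44 = 484.
t* = √484 = 22 min.

22.0 min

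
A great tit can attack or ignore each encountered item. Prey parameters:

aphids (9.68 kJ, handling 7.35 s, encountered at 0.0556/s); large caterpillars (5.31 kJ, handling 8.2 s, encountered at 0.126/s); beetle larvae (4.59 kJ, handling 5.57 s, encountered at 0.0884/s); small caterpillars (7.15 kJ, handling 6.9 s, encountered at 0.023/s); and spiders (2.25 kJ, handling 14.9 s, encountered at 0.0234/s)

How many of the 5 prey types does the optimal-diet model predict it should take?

Rank by E/h (kJ/s): aphids 1.32, small caterpillars 1.04, beetle larvae 0.824, large caterpillars 0.648, spiders 0.151. Include each in turn until the next type's E/h falls below the running intake rate.
Rate on top 1: 0.3821. small caterpillars: 1.04 > 0.3821 → include.
Rate on top 2: 0.4483. beetle larvae: 0.824 > 0.4483 → include.
Rate on top 3: 0.5381. large caterpillars: 0.648 > 0.5381 → include.
Rate on top 4: 0.5747. spiders: 0.151 < 0.5747 → exclude; stop.
Optimal diet: aphids, small caterpillars, beetle larvae, large caterpillars — 4 of 5 types.

4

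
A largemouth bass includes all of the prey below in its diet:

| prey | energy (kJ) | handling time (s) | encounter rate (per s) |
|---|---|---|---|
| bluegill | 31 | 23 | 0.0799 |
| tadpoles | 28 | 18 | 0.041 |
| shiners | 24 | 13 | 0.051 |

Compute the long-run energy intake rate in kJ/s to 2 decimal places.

1.14 kJ/s

Energy encountered per unit search time: 0.0799×31 + 0.041×28 + 0.051×24 = 4.849 kJ/s.
Handling time per unit search time: 0.0799×23 + 0.041×18 + 0.051×13 = 3.239.
Rate = 4.849/(1 + 3.239) = 1.144 kJ/s.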